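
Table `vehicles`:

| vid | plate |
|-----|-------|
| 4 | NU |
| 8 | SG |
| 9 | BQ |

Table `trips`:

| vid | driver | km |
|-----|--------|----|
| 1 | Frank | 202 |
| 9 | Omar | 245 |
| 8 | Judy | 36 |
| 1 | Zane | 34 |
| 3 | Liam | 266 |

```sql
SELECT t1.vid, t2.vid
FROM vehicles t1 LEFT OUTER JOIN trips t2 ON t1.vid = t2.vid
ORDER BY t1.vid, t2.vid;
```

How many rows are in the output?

3

LEFT JOIN keeps every row from `vehicles`; unmatched rows get NULL for `trips`'s columns.
Matching on t1.vid = t2.vid.
Matched pairs: 2; unmatched t1 rows kept: 1.
Total: 2 matched + 1 padded = 3 rows.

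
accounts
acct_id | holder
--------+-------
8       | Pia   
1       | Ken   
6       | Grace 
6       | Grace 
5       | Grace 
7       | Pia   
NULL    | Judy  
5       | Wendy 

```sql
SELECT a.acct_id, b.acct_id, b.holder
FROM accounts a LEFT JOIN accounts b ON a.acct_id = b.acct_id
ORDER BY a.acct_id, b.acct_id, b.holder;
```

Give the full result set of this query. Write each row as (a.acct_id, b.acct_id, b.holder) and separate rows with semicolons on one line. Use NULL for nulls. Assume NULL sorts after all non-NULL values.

(1, 1, Ken); (5, 5, Grace); (5, 5, Grace); (5, 5, Wendy); (5, 5, Wendy); (6, 6, Grace); (6, 6, Grace); (6, 6, Grace); (6, 6, Grace); (7, 7, Pia); (8, 8, Pia); (NULL, NULL, NULL)

LEFT JOIN keeps every row from `accounts a`; unmatched rows get NULL for `accounts b`'s columns.
Matching on a.acct_id = b.acct_id. A NULL in a compared column never satisfies the condition.
Matched pairs: 11; unmatched a rows kept: 1.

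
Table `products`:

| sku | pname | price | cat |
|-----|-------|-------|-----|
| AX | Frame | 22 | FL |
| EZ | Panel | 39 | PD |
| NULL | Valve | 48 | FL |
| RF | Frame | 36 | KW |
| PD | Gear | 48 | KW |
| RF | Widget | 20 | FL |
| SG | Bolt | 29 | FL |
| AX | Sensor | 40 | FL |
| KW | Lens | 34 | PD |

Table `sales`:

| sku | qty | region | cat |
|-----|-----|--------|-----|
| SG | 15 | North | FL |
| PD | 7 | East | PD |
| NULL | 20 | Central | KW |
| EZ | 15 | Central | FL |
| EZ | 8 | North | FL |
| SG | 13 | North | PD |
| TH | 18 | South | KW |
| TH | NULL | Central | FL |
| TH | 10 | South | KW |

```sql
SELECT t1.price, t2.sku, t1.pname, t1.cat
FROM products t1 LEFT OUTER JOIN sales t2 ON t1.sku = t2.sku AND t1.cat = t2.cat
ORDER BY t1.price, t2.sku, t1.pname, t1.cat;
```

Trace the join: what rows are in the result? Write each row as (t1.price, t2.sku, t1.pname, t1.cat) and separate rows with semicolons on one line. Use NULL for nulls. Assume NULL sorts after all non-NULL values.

LEFT JOIN keeps every row from `products`; unmatched rows get NULL for `sales`'s columns.
Matching on t1.sku = t2.sku AND t1.cat = t2.cat. A NULL in a compared column never satisfies the condition.
- sku=AX, cat=FL: no t2 row matches, row kept with t2 columns NULL.
- sku=EZ, cat=PD: no t2 row matches, row kept with t2 columns NULL.
- sku=NULL, cat=FL: no t2 row matches, row kept with t2 columns NULL.
- sku=RF, cat=KW: no t2 row matches, row kept with t2 columns NULL.
- sku=PD, cat=KW: no t2 row matches, row kept with t2 columns NULL.
- sku=RF, cat=FL: no t2 row matches, row kept with t2 columns NULL.
- sku=SG, cat=FL: 1 matching t2 row(s), so 1 row(s) emitted.
- sku=AX, cat=FL: no t2 row matches, row kept with t2 columns NULL.
- sku=KW, cat=PD: no t2 row matches, row kept with t2 columns NULL.
After projecting and ordering:
t1.price | t2.sku | t1.pname | t1.cat
20 | NULL | Widget | FL
22 | NULL | Frame | FL
29 | SG | Bolt | FL
34 | NULL | Lens | PD
36 | NULL | Frame | KW
39 | NULL | Panel | PD
40 | NULL | Sensor | FL
48 | NULL | Gear | KW
48 | NULL | Valve | FL

(20, NULL, Widget, FL); (22, NULL, Frame, FL); (29, SG, Bolt, FL); (34, NULL, Lens, PD); (36, NULL, Frame, KW); (39, NULL, Panel, PD); (40, NULL, Sensor, FL); (48, NULL, Gear, KW); (48, NULL, Valve, FL)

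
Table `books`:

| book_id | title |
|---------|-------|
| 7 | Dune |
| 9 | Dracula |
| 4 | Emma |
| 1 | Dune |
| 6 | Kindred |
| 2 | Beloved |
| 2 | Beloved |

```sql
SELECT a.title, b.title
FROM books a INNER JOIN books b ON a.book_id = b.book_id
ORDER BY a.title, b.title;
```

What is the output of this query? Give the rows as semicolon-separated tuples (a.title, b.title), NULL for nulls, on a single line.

INNER JOIN keeps only pairs where the ON condition holds.
Matching on a.book_id = b.book_id.
- a (book_id=7) pairs with 1 row(s) of b.
- a (book_id=9) pairs with 1 row(s) of b.
- a (book_id=4) pairs with 1 row(s) of b.
- a (book_id=1) pairs with 1 row(s) of b.
- a (book_id=6) pairs with 1 row(s) of b.
- a (book_id=2) pairs with 2 row(s) of b.
- a (book_id=2) pairs with 2 row(s) of b.
After projecting and ordering:
a.title | b.title
Beloved | Beloved
Beloved | Beloved
Beloved | Beloved
Beloved | Beloved
Dracula | Dracula
Dune | Dune
Dune | Dune
Emma | Emma
Kindred | Kindred

(Beloved, Beloved); (Beloved, Beloved); (Beloved, Beloved); (Beloved, Beloved); (Dracula, Dracula); (Dune, Dune); (Dune, Dune); (Emma, Emma); (Kindred, Kindred)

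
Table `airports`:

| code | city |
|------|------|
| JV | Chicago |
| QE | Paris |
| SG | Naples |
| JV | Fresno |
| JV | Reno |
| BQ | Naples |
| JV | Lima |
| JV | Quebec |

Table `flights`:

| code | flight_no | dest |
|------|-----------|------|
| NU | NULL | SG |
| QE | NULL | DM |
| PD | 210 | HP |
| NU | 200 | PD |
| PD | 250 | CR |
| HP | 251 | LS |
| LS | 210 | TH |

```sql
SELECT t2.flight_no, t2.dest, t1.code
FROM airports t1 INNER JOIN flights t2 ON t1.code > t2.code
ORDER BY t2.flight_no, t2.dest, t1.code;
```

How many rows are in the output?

18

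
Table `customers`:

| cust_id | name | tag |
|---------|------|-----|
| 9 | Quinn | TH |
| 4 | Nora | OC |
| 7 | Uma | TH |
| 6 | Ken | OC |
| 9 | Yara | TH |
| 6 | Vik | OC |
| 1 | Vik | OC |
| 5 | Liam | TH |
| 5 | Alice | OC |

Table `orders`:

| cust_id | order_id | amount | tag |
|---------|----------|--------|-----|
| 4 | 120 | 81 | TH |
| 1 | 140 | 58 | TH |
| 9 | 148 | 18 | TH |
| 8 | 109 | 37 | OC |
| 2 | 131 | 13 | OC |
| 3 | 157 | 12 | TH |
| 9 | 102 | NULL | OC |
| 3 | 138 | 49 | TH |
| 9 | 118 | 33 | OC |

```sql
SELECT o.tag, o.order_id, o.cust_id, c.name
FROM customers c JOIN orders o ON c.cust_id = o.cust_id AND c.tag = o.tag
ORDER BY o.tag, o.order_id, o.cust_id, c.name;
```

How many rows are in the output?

INNER JOIN keeps only pairs where the ON condition holds.
Matching on c.cust_id = o.cust_id AND c.tag = o.tag.
- c[0] cust_id=9, tag=TH → 1 match(es) in o → 1 row(s).
- c[1] cust_id=4, tag=OC → no match; dropped.
- c[2] cust_id=7, tag=TH → no match; dropped.
- c[3] cust_id=6, tag=OC → no match; dropped.
- c[4] cust_id=9, tag=TH → 1 match(es) in o → 1 row(s).
- c[5] cust_id=6, tag=OC → no match; dropped.
- c[6] cust_id=1, tag=OC → no match; dropped.
- c[7] cust_id=5, tag=TH → no match; dropped.
- c[8] cust_id=5, tag=OC → no match; dropped.
Total: 2 rows.

2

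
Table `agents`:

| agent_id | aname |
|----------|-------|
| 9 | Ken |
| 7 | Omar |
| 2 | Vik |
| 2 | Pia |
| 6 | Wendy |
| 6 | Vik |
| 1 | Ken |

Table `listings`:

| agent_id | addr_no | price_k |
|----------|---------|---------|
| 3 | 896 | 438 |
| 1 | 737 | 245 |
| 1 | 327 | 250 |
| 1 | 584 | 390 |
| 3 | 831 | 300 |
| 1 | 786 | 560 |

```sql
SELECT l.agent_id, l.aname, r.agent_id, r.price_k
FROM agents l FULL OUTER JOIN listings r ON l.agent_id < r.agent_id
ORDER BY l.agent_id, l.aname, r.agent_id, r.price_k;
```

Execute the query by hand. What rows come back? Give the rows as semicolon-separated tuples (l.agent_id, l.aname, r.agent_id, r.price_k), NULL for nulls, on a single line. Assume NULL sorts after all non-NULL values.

FULL OUTER JOIN keeps every row from both sides; unmatched rows get NULL for the other side's columns.
Matching on l.agent_id < r.agent_id.
- l row (agent_id=9): no match → kept, r columns NULL.
- l row (agent_id=7): no match → kept, r columns NULL.
- l row (agent_id=2): matches 2 r row(s) → 2 output row(s).
- l row (agent_id=2): matches 2 r row(s) → 2 output row(s).
- l row (agent_id=6): no match → kept, r columns NULL.
- l row (agent_id=6): no match → kept, r columns NULL.
- l row (agent_id=1): matches 2 r row(s) → 2 output row(s).
- 4 row(s) from r found no l partner → padded with NULL.

(1, Ken, 3, 300); (1, Ken, 3, 438); (2, Pia, 3, 300); (2, Pia, 3, 438); (2, Vik, 3, 300); (2, Vik, 3, 438); (6, Vik, NULL, NULL); (6, Wendy, NULL, NULL); (7, Omar, NULL, NULL); (9, Ken, NULL, NULL); (NULL, NULL, 1, 245); (NULL, NULL, 1, 250); (NULL, NULL, 1, 390); (NULL, NULL, 1, 560)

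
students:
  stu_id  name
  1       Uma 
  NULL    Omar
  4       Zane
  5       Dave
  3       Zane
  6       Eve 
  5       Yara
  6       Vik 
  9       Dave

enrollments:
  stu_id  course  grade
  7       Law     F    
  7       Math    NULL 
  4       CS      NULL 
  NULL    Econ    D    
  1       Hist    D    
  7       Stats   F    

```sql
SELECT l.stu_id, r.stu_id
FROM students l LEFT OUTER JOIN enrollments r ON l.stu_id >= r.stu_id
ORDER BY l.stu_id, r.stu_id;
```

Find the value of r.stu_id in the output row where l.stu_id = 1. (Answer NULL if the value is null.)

1

LEFT JOIN keeps every row from `students`; unmatched rows get NULL for `enrollments`'s columns.
Matching on l.stu_id >= r.stu_id. A NULL in a compared column never satisfies the condition.
Matched pairs: 17; unmatched l rows kept: 1.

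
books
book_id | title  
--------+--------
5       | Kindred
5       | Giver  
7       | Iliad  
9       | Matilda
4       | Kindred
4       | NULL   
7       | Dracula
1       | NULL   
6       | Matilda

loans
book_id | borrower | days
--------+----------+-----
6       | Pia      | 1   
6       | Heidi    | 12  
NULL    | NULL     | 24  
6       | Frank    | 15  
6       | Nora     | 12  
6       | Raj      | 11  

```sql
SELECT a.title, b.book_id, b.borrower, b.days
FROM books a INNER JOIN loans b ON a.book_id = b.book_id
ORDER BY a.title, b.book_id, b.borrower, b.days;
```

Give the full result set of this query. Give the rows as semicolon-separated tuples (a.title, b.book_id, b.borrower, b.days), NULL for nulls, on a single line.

INNER JOIN keeps only pairs where the ON condition holds.
Matching on a.book_id = b.book_id. A NULL in a compared column never satisfies the condition.
- book_id=5: no matching b row, dropped.
- book_id=5: no matching b row, dropped.
- book_id=7: no matching b row, dropped.
- book_id=9: no matching b row, dropped.
- book_id=4: no matching b row, dropped.
- book_id=4: no matching b row, dropped.
- book_id=7: no matching b row, dropped.
- book_id=1: no matching b row, dropped.
- book_id=6: 5 matching b row(s), so 5 row(s) emitted.
After projecting and ordering:
a.title | b.book_id | b.borrower | b.days
Matilda | 6 | Frank | 15
Matilda | 6 | Heidi | 12
Matilda | 6 | Nora | 12
Matilda | 6 | Pia | 1
Matilda | 6 | Raj | 11

(Matilda, 6, Frank, 15); (Matilda, 6, Heidi, 12); (Matilda, 6, Nora, 12); (Matilda, 6, Pia, 1); (Matilda, 6, Raj, 11)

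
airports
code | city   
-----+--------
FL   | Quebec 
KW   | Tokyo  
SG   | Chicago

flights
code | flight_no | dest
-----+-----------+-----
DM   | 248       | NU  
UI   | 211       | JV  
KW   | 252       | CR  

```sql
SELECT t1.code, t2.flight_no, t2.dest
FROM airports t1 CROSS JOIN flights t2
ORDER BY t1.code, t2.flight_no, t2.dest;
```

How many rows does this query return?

9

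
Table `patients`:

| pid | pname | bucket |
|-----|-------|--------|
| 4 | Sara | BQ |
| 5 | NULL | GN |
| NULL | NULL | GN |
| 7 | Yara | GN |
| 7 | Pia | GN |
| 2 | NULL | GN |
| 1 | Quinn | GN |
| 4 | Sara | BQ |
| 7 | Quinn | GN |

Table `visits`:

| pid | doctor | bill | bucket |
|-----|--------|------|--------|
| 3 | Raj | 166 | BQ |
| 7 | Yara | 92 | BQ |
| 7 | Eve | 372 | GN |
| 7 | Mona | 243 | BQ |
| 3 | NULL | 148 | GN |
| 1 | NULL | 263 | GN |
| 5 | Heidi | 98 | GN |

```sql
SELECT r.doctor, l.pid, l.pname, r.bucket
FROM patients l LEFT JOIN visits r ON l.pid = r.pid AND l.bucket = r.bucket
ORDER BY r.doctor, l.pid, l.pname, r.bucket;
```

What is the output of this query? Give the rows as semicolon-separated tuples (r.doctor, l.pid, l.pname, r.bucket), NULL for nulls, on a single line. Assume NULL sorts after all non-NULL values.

(Eve, 7, Pia, GN); (Eve, 7, Quinn, GN); (Eve, 7, Yara, GN); (Heidi, 5, NULL, GN); (NULL, 1, Quinn, GN); (NULL, 2, NULL, NULL); (NULL, 4, Sara, NULL); (NULL, 4, Sara, NULL); (NULL, NULL, NULL, NULL)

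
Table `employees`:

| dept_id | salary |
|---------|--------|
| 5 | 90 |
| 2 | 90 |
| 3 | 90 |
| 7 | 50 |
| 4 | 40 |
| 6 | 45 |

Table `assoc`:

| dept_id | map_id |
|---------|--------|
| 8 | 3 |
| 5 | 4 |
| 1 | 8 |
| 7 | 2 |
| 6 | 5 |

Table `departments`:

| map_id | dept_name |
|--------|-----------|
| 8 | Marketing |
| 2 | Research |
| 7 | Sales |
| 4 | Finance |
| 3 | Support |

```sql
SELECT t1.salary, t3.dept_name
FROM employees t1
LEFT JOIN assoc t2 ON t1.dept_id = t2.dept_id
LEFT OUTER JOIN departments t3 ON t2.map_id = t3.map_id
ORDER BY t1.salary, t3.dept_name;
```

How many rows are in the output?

Step 1 — t1 LEFT JOIN t2 on dept_id → 6 row(s).
Then LEFT JOIN `departments t3` on map_id: each of those 6 rows is kept; rows whose t2.map_id has no match in t3 get NULL for t3's columns.
Result: 6 row(s).

6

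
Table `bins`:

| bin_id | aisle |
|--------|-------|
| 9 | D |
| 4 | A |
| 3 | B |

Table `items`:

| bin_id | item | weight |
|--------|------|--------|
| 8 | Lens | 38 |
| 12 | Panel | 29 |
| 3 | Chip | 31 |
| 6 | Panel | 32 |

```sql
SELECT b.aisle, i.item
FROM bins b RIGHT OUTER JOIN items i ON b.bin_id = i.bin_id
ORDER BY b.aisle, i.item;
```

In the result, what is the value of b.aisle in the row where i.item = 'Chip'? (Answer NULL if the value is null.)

RIGHT JOIN keeps every row from `items`; unmatched rows get NULL for `bins`'s columns.
Matching on b.bin_id = i.bin_id.
Matched pairs: 1; unmatched i rows kept: 3.

B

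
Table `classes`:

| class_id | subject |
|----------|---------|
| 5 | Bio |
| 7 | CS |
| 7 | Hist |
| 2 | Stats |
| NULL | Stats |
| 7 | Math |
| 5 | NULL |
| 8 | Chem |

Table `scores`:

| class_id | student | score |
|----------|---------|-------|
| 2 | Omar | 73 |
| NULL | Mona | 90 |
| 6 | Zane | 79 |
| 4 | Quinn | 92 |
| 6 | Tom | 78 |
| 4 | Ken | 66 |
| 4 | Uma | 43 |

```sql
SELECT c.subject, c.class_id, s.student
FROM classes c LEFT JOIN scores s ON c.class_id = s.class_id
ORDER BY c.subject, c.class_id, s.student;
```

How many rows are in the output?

LEFT JOIN keeps every row from `classes`; unmatched rows get NULL for `scores`'s columns.
Matching on c.class_id = s.class_id. A NULL in a compared column never satisfies the condition.
Matched pairs: 1; unmatched c rows kept: 7.
Total: 1 matched + 7 padded = 8 rows.

8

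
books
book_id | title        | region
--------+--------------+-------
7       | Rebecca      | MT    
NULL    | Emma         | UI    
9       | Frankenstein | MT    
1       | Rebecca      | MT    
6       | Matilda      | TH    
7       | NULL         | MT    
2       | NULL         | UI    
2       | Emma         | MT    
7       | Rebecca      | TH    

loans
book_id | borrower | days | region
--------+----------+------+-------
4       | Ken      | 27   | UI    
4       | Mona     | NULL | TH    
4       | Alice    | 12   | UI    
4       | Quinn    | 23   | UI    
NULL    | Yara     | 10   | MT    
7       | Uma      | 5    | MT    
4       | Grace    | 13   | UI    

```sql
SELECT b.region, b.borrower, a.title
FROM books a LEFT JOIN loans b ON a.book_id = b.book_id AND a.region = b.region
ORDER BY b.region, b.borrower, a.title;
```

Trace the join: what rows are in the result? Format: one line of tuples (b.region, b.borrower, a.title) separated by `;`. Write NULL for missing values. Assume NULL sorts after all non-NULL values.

(MT, Uma, Rebecca); (MT, Uma, NULL); (NULL, NULL, Emma); (NULL, NULL, Emma); (NULL, NULL, Frankenstein); (NULL, NULL, Matilda); (NULL, NULL, Rebecca); (NULL, NULL, Rebecca); (NULL, NULL, NULL)

LEFT JOIN keeps every row from `books`; unmatched rows get NULL for `loans`'s columns.
Matching on a.book_id = b.book_id AND a.region = b.region. A NULL in a compared column never satisfies the condition.
- book_id=7, region=MT: 1 matching b row(s), so 1 row(s) emitted.
- book_id=NULL, region=UI: no b row matches, row kept with b columns NULL.
- book_id=9, region=MT: no b row matches, row kept with b columns NULL.
- book_id=1, region=MT: no b row matches, row kept with b columns NULL.
- book_id=6, region=TH: no b row matches, row kept with b columns NULL.
- book_id=7, region=MT: 1 matching b row(s), so 1 row(s) emitted.
- book_id=2, region=UI: no b row matches, row kept with b columns NULL.
- book_id=2, region=MT: no b row matches, row kept with b columns NULL.
- book_id=7, region=TH: no b row matches, row kept with b columns NULL.
After projecting and ordering:
b.region | b.borrower | a.title
MT | Uma | Rebecca
MT | Uma | NULL
NULL | NULL | Emma
NULL | NULL | Emma
NULL | NULL | Frankenstein
NULL | NULL | Matilda
NULL | NULL | Rebecca
NULL | NULL | Rebecca
NULL | NULL | NULL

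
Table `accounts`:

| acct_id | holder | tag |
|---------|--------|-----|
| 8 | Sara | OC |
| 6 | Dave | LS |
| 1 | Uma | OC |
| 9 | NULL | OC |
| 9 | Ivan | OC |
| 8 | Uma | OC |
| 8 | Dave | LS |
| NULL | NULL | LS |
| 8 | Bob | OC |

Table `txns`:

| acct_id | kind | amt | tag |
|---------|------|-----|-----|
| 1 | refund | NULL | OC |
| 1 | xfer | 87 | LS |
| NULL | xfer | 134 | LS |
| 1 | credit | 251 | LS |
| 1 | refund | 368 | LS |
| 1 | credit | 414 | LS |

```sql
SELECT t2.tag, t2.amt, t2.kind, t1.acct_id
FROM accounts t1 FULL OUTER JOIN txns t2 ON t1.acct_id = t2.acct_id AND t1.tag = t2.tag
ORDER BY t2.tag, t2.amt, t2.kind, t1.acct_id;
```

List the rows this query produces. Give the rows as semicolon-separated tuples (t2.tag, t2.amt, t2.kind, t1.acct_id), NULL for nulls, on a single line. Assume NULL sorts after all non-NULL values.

FULL OUTER JOIN keeps every row from both sides; unmatched rows get NULL for the other side's columns.
Matching on t1.acct_id = t2.acct_id AND t1.tag = t2.tag. A NULL in a compared column never satisfies the condition.
- acct_id=8, tag=OC: no t2 row matches, row kept with t2 columns NULL.
- acct_id=6, tag=LS: no t2 row matches, row kept with t2 columns NULL.
- acct_id=1, tag=OC: 1 matching t2 row(s), so 1 row(s) emitted.
- acct_id=9, tag=OC: no t2 row matches, row kept with t2 columns NULL.
- acct_id=9, tag=OC: no t2 row matches, row kept with t2 columns NULL.
- acct_id=8, tag=OC: no t2 row matches, row kept with t2 columns NULL.
- acct_id=8, tag=LS: no t2 row matches, row kept with t2 columns NULL.
- acct_id=NULL, tag=LS: no t2 row matches, row kept with t2 columns NULL.
- acct_id=8, tag=OC: no t2 row matches, row kept with t2 columns NULL.
- 5 row(s) from t2 found no t1 partner → padded with NULL.

(LS, 87, xfer, NULL); (LS, 134, xfer, NULL); (LS, 251, credit, NULL); (LS, 368, refund, NULL); (LS, 414, credit, NULL); (OC, NULL, refund, 1); (NULL, NULL, NULL, 6); (NULL, NULL, NULL, 8); (NULL, NULL, NULL, 8); (NULL, NULL, NULL, 8); (NULL, NULL, NULL, 8); (NULL, NULL, NULL, 9); (NULL, NULL, NULL, 9); (NULL, NULL, NULL, NULL)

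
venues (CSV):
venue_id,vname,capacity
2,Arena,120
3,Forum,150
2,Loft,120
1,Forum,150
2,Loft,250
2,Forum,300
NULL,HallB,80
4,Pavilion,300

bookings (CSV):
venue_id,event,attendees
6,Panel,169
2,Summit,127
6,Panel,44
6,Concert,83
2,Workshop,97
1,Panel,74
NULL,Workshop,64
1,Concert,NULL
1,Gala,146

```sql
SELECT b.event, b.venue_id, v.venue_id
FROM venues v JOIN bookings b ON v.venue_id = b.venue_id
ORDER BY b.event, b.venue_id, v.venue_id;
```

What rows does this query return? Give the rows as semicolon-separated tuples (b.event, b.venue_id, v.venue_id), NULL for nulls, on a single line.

INNER JOIN keeps only pairs where the ON condition holds.
Matching on v.venue_id = b.venue_id. A NULL in a compared column never satisfies the condition.
- v row (venue_id=2): matches 2 b row(s) → 2 output row(s).
- v row (venue_id=3): no match → dropped.
- v row (venue_id=2): matches 2 b row(s) → 2 output row(s).
- v row (venue_id=1): matches 3 b row(s) → 3 output row(s).
- v row (venue_id=2): matches 2 b row(s) → 2 output row(s).
- v row (venue_id=2): matches 2 b row(s) → 2 output row(s).
- v row (venue_id=NULL): no match → dropped.
- v row (venue_id=4): no match → dropped.

(Concert, 1, 1); (Gala, 1, 1); (Panel, 1, 1); (Summit, 2, 2); (Summit, 2, 2); (Summit, 2, 2); (Summit, 2, 2); (Workshop, 2, 2); (Workshop, 2, 2); (Workshop, 2, 2); (Workshop, 2, 2)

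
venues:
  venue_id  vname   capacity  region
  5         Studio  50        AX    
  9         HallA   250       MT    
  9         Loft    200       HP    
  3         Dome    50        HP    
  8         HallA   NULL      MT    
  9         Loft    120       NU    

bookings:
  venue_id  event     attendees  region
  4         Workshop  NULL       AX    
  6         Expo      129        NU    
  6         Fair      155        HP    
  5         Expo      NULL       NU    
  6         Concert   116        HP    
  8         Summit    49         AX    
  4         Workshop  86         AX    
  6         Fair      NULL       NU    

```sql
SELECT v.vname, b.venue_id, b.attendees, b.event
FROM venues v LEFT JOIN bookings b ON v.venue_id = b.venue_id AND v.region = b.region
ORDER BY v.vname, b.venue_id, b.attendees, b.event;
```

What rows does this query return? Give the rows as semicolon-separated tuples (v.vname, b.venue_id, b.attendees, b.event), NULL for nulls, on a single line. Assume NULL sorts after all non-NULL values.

LEFT JOIN keeps every row from `venues`; unmatched rows get NULL for `bookings`'s columns.
Matching on v.venue_id = b.venue_id AND v.region = b.region.
Matched pairs: 0; unmatched v rows kept: 6.

(Dome, NULL, NULL, NULL); (HallA, NULL, NULL, NULL); (HallA, NULL, NULL, NULL); (Loft, NULL, NULL, NULL); (Loft, NULL, NULL, NULL); (Studio, NULL, NULL, NULL)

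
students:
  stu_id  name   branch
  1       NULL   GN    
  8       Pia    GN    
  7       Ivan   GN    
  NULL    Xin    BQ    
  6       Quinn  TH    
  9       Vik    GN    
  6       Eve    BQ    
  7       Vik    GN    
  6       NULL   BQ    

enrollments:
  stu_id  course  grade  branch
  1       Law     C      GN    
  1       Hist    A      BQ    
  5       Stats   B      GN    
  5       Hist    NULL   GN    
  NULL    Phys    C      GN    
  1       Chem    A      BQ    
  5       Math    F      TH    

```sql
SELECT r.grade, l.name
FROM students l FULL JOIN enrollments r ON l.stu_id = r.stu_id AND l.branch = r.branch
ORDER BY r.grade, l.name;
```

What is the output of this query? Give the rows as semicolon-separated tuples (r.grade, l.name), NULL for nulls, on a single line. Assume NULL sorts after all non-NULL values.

FULL OUTER JOIN keeps every row from both sides; unmatched rows get NULL for the other side's columns.
Matching on l.stu_id = r.stu_id AND l.branch = r.branch. A NULL in a compared column never satisfies the condition.
- l[0] stu_id=1, branch=GN → 1 match(es) in r → 1 row(s).
- l[1] stu_id=8, branch=GN → no match; kept with NULLs on the r side.
- l[2] stu_id=7, branch=GN → no match; kept with NULLs on the r side.
- l[3] stu_id=NULL, branch=BQ → no match; kept with NULLs on the r side.
- l[4] stu_id=6, branch=TH → no match; kept with NULLs on the r side.
- l[5] stu_id=9, branch=GN → no match; kept with NULLs on the r side.
- l[6] stu_id=6, branch=BQ → no match; kept with NULLs on the r side.
- l[7] stu_id=7, branch=GN → no match; kept with NULLs on the r side.
- l[8] stu_id=6, branch=BQ → no match; kept with NULLs on the r side.
- 6 row(s) from r found no l partner → padded with NULL.

(A, NULL); (A, NULL); (B, NULL); (C, NULL); (C, NULL); (F, NULL); (NULL, Eve); (NULL, Ivan); (NULL, Pia); (NULL, Quinn); (NULL, Vik); (NULL, Vik); (NULL, Xin); (NULL, NULL); (NULL, NULL)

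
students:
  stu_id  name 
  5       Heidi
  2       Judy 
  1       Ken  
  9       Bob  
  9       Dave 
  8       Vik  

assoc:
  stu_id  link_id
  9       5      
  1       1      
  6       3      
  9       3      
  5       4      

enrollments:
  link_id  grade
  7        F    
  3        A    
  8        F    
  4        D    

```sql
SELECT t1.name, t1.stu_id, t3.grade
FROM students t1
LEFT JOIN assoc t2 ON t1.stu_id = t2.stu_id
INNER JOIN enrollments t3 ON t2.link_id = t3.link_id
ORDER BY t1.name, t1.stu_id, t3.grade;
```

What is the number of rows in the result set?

Joins associate left-to-right: students LEFT JOIN assoc on stu_id gives 8 intermediate row(s).
Then INNER JOIN `enrollments t3` on link_id: keep only rows whose t2.link_id appears in t3.
Result: 3 row(s).

3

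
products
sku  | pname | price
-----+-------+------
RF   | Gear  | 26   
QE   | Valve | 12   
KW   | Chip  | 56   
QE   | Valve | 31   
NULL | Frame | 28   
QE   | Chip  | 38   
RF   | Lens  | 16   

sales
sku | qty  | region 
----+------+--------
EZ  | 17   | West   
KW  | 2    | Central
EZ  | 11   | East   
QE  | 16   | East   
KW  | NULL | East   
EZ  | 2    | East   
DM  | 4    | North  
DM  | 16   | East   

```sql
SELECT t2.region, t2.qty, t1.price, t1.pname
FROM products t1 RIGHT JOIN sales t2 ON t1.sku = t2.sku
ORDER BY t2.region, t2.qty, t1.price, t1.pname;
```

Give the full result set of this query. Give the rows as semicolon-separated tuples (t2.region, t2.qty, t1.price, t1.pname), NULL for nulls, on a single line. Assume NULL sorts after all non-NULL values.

RIGHT JOIN keeps every row from `sales`; unmatched rows get NULL for `products`'s columns.
Matching on t1.sku = t2.sku. A NULL in a compared column never satisfies the condition.
- t1[0] sku=RF → no match.
- t1[1] sku=QE → 1 match(es) in t2 → 1 row(s).
- t1[2] sku=KW → 2 match(es) in t2 → 2 row(s).
- t1[3] sku=QE → 1 match(es) in t2 → 1 row(s).
- t1[4] sku=NULL → no match.
- t1[5] sku=QE → 1 match(es) in t2 → 1 row(s).
- t1[6] sku=RF → no match.
- 5 t2 row(s) had no t1 match → kept, t1 columns NULL.
After projecting and ordering:
t2.region | t2.qty | t1.price | t1.pname
Central | 2 | 56 | Chip
East | 2 | NULL | NULL
East | 11 | NULL | NULL
East | 16 | 12 | Valve
East | 16 | 31 | Valve
East | 16 | 38 | Chip
East | 16 | NULL | NULL
East | NULL | 56 | Chip
North | 4 | NULL | NULL
West | 17 | NULL | NULL

(Central, 2, 56, Chip); (East, 2, NULL, NULL); (East, 11, NULL, NULL); (East, 16, 12, Valve); (East, 16, 31, Valve); (East, 16, 38, Chip); (East, 16, NULL, NULL); (East, NULL, 56, Chip); (North, 4, NULL, NULL); (West, 17, NULL, NULL)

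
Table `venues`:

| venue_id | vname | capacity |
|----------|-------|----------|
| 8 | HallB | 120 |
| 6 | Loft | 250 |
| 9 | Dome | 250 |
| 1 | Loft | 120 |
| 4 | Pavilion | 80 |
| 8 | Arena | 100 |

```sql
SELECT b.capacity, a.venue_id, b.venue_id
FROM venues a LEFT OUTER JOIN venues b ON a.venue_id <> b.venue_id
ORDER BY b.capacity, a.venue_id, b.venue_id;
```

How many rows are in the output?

LEFT JOIN keeps every row from `venues a`; unmatched rows get NULL for `venues b`'s columns.
Matching on a.venue_id <> b.venue_id.
- a row (venue_id=8): matches 4 b row(s) → 4 output row(s).
- a row (venue_id=6): matches 5 b row(s) → 5 output row(s).
- a row (venue_id=9): matches 5 b row(s) → 5 output row(s).
- a row (venue_id=1): matches 5 b row(s) → 5 output row(s).
- a row (venue_id=4): matches 5 b row(s) → 5 output row(s).
- a row (venue_id=8): matches 4 b row(s) → 4 output row(s).
Total: 28 rows.

28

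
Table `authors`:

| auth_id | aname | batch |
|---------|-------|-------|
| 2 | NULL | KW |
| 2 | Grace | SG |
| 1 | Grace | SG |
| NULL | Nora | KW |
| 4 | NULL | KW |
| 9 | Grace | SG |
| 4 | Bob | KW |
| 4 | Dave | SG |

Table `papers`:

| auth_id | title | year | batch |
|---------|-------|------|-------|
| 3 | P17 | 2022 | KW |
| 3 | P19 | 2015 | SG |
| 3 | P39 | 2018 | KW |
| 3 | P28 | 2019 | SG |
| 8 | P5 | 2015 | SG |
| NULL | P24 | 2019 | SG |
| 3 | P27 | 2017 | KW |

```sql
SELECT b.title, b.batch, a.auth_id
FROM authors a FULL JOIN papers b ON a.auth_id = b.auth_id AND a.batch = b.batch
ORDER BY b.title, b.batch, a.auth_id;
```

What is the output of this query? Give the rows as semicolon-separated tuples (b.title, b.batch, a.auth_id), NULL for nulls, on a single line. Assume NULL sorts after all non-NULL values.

(P17, KW, NULL); (P19, SG, NULL); (P24, SG, NULL); (P27, KW, NULL); (P28, SG, NULL); (P39, KW, NULL); (P5, SG, NULL); (NULL, NULL, 1); (NULL, NULL, 2); (NULL, NULL, 2); (NULL, NULL, 4); (NULL, NULL, 4); (NULL, NULL, 4); (NULL, NULL, 9); (NULL, NULL, NULL)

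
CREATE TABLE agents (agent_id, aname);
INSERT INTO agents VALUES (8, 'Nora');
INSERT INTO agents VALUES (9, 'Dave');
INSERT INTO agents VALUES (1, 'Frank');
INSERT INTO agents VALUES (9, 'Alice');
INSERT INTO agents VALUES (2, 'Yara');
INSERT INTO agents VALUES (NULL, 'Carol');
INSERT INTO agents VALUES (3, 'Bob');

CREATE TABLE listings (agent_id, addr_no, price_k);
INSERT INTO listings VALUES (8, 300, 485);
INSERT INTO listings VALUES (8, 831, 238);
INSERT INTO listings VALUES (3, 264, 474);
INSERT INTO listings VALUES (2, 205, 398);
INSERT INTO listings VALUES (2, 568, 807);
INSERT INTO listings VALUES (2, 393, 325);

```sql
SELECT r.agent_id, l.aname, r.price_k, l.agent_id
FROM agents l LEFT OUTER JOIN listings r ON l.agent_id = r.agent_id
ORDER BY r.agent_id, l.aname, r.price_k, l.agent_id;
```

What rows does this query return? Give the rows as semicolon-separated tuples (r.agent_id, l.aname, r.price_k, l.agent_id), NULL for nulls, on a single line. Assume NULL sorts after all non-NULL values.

LEFT JOIN keeps every row from `agents`; unmatched rows get NULL for `listings`'s columns.
Matching on l.agent_id = r.agent_id. A NULL in a compared column never satisfies the condition.
Matched pairs: 6; unmatched l rows kept: 4.

(2, Yara, 325, 2); (2, Yara, 398, 2); (2, Yara, 807, 2); (3, Bob, 474, 3); (8, Nora, 238, 8); (8, Nora, 485, 8); (NULL, Alice, NULL, 9); (NULL, Carol, NULL, NULL); (NULL, Dave, NULL, 9); (NULL, Frank, NULL, 1)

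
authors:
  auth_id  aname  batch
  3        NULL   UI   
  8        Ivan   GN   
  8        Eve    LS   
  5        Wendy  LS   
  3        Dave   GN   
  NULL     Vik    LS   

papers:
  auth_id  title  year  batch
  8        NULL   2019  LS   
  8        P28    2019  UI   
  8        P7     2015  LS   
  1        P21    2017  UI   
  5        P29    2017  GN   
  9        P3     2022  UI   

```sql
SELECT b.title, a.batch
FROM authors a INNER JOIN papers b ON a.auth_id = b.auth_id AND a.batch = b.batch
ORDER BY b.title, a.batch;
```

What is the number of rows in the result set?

INNER JOIN keeps only pairs where the ON condition holds.
Matching on a.auth_id = b.auth_id AND a.batch = b.batch. A NULL in a compared column never satisfies the condition.
- a row (auth_id=3, batch=UI): no match → dropped.
- a row (auth_id=8, batch=GN): no match → dropped.
- a row (auth_id=8, batch=LS): matches 2 b row(s) → 2 output row(s).
- a row (auth_id=5, batch=LS): no match → dropped.
- a row (auth_id=3, batch=GN): no match → dropped.
- a row (auth_id=NULL, batch=LS): no match → dropped.
Total: 2 rows.

2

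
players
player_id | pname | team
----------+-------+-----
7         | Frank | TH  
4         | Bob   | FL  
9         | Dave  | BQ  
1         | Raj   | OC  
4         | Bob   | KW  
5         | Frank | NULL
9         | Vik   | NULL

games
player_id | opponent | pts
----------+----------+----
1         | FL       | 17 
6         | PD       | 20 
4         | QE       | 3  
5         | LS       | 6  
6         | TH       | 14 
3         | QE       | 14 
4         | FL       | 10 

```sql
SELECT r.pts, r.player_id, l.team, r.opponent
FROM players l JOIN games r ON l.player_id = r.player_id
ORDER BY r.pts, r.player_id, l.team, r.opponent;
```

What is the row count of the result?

6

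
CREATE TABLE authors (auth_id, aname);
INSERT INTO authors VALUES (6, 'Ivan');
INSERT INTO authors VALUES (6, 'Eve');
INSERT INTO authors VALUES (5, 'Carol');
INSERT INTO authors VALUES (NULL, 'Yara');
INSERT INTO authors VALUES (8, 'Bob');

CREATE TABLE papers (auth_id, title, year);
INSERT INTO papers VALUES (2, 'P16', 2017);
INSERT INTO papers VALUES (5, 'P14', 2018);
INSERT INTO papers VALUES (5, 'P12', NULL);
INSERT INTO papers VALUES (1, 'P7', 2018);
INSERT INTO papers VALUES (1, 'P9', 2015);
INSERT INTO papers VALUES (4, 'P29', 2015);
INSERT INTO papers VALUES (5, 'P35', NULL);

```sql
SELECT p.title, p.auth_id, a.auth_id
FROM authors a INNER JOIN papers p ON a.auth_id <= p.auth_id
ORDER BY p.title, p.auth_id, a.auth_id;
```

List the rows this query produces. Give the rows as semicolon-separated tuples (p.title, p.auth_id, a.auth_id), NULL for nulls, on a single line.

INNER JOIN keeps only pairs where the ON condition holds.
Matching on a.auth_id <= p.auth_id. A NULL in a compared column never satisfies the condition.
- a row (auth_id=6): no match → dropped.
- a row (auth_id=6): no match → dropped.
- a row (auth_id=5): matches 3 p row(s) → 3 output row(s).
- a row (auth_id=NULL): no match → dropped.
- a row (auth_id=8): no match → dropped.
After projecting and ordering:
p.title | p.auth_id | a.auth_id
P12 | 5 | 5
P14 | 5 | 5
P35 | 5 | 5

(P12, 5, 5); (P14, 5, 5); (P35, 5, 5)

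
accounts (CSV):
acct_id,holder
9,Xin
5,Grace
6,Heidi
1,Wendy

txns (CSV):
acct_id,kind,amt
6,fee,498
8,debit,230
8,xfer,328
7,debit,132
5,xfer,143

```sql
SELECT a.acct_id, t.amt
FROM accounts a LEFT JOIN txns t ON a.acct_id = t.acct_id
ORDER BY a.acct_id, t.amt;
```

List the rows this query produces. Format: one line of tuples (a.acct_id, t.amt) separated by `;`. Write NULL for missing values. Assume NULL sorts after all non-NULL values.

(1, NULL); (5, 143); (6, 498); (9, NULL)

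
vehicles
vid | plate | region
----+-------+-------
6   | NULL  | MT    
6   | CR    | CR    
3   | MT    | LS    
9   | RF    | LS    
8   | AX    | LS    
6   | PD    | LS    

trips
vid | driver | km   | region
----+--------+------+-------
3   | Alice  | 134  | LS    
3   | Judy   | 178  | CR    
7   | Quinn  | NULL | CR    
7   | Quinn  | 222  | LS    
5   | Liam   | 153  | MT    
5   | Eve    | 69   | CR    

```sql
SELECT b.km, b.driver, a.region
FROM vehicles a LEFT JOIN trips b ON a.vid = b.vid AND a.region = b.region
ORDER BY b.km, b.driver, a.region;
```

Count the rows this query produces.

LEFT JOIN keeps every row from `vehicles`; unmatched rows get NULL for `trips`'s columns.
Matching on a.vid = b.vid AND a.region = b.region.
- a row (vid=6, region=MT): no match → kept, b columns NULL.
- a row (vid=6, region=CR): no match → kept, b columns NULL.
- a row (vid=3, region=LS): matches 1 b row(s) → 1 output row(s).
- a row (vid=9, region=LS): no match → kept, b columns NULL.
- a row (vid=8, region=LS): no match → kept, b columns NULL.
- a row (vid=6, region=LS): no match → kept, b columns NULL.
Total: 1 matched + 5 padded = 6 rows.

6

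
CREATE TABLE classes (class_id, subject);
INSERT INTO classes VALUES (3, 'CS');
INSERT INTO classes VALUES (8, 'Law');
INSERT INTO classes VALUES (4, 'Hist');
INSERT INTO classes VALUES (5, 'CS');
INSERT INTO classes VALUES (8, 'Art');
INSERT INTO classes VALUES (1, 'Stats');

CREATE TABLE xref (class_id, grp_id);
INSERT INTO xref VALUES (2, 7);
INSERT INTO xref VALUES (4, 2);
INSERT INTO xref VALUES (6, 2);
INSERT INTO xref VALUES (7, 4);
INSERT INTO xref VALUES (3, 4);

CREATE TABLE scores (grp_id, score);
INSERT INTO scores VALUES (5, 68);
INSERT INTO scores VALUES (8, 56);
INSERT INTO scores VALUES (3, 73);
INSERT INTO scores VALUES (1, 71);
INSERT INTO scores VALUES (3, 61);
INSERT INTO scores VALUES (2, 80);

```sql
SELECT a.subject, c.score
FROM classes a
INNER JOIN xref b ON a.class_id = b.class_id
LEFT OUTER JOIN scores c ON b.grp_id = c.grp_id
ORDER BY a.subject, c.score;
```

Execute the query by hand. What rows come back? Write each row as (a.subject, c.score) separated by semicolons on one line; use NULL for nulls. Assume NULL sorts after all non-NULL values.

(CS, NULL); (Hist, 80)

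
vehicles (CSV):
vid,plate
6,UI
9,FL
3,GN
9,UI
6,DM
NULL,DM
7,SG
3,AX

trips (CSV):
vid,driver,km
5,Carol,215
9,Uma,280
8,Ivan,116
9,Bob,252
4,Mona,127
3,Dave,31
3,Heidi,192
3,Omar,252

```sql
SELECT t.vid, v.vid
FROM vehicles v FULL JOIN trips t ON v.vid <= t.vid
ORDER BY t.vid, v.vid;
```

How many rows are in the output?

FULL OUTER JOIN keeps every row from both sides; unmatched rows get NULL for the other side's columns.
Matching on v.vid <= t.vid. A NULL in a compared column never satisfies the condition.
- v (vid=6) pairs with 3 row(s) of t.
- v (vid=9) pairs with 2 row(s) of t.
- v (vid=3) pairs with 8 row(s) of t.
- v (vid=9) pairs with 2 row(s) of t.
- v (vid=6) pairs with 3 row(s) of t.
- v (vid=NULL) has no partner → padded with NULL.
- v (vid=7) pairs with 3 row(s) of t.
- v (vid=3) pairs with 8 row(s) of t.
Total: 29 matched + 1 padded = 30 rows.

30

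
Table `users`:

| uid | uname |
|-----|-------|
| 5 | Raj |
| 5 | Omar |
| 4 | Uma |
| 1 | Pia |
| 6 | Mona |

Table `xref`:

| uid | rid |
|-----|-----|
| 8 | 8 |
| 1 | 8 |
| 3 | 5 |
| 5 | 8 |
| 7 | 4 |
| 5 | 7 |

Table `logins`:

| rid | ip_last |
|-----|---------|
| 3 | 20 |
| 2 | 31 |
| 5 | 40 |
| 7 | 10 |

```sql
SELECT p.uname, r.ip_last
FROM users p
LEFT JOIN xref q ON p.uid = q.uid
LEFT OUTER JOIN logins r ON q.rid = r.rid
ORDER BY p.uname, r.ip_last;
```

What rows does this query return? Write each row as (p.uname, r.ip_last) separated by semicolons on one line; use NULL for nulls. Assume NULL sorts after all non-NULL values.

Joins associate left-to-right: users LEFT JOIN xref on uid gives 7 intermediate row(s).
Then LEFT JOIN `logins r` on rid: each of those 7 rows is kept; rows whose q.rid has no match in r get NULL for r's columns.

(Mona, NULL); (Omar, 10); (Omar, NULL); (Pia, NULL); (Raj, 10); (Raj, NULL); (Uma, NULL)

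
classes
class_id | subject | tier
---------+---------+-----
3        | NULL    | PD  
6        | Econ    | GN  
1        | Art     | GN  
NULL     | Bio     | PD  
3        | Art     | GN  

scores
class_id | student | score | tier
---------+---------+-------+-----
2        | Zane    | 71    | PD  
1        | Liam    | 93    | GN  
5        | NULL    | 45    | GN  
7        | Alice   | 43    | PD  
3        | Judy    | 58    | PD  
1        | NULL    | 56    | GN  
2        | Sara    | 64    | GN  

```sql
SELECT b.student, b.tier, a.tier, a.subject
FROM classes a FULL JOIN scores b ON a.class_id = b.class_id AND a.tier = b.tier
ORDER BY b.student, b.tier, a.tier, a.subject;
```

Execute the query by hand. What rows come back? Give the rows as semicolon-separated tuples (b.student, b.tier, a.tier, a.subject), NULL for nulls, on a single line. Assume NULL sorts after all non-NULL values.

(Alice, PD, NULL, NULL); (Judy, PD, PD, NULL); (Liam, GN, GN, Art); (Sara, GN, NULL, NULL); (Zane, PD, NULL, NULL); (NULL, GN, GN, Art); (NULL, GN, NULL, NULL); (NULL, NULL, GN, Art); (NULL, NULL, GN, Econ); (NULL, NULL, PD, Bio)

FULL OUTER JOIN keeps every row from both sides; unmatched rows get NULL for the other side's columns.
Matching on a.class_id = b.class_id AND a.tier = b.tier. A NULL in a compared column never satisfies the condition.
- a row (class_id=3, tier=PD): matches 1 b row(s) → 1 output row(s).
- a row (class_id=6, tier=GN): no match → kept, b columns NULL.
- a row (class_id=1, tier=GN): matches 2 b row(s) → 2 output row(s).
- a row (class_id=NULL, tier=PD): no match → kept, b columns NULL.
- a row (class_id=3, tier=GN): no match → kept, b columns NULL.
- 4 b row(s) had no a match → kept, a columns NULL.
After projecting and ordering:
b.student | b.tier | a.tier | a.subject
Alice | PD | NULL | NULL
Judy | PD | PD | NULL
Liam | GN | GN | Art
Sara | GN | NULL | NULL
Zane | PD | NULL | NULL
NULL | GN | GN | Art
NULL | GN | NULL | NULL
NULL | NULL | GN | Art
NULL | NULL | GN | Econ
NULL | NULL | PD | Bio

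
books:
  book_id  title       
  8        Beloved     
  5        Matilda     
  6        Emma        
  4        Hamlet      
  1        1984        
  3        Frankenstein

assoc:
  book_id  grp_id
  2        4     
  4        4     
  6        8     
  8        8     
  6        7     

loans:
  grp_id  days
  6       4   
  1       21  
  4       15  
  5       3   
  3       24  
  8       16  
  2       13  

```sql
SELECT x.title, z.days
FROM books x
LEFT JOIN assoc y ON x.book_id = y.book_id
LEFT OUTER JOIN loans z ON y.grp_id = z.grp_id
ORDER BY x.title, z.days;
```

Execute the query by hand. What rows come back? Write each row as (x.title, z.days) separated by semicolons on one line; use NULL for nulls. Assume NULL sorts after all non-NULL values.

Step 1 — x LEFT JOIN y on book_id → 7 row(s).
Then LEFT JOIN `loans z` on grp_id: each of those 7 rows is kept; rows whose y.grp_id has no match in z get NULL for z's columns.

(1984, NULL); (Beloved, 16); (Emma, 16); (Emma, NULL); (Frankenstein, NULL); (Hamlet, 15); (Matilda, NULL)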